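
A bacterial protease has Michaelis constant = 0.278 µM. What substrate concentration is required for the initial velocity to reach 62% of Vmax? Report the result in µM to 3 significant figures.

v/Vmax = [S]/(Km+[S]) = 0.62, so [S] = Km·0.62/(1 − 0.62) = 0.278 × 1.632.
[S] = 0.454 µM.

0.454 µM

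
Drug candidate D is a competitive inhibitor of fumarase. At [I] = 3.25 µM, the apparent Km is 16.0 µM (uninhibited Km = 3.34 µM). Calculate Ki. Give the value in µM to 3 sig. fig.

Competitive: Km,app = α·Km with α = 1 + [I]/Ki.
α = Km,app/Km = 16.0/3.34 = 4.790.
Since α = 1 + [I]/Ki, [I]/Ki = 4.790 − 1 = 3.790 and Ki = 3.25/3.790 = 0.857 µM.

0.857 µM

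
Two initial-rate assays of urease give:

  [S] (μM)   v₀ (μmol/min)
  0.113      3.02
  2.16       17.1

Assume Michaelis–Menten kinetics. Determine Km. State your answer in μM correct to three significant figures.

From v = Vmax[S]/(Km+[S]), each point gives Vmax = v(Km+[S])/[S].
Equating: 3.02(Km+0.113)/0.113 = 17.1(Km+2.16)/2.16.
26.73·Km + 3.02 = 7.917·Km + 17.1, so (26.73 − 7.917)·Km = 17.1 − 3.02.
Km = 14.08/18.81 = 0.749 μM; then Vmax = 3.02(0.749+0.113)/0.113 = 23.0 μmol/min.

0.749 μM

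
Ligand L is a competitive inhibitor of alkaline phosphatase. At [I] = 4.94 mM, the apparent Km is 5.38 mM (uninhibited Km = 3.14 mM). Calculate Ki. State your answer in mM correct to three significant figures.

6.92 mM

Competitive: Km,app = α·Km with α = 1 + [I]/Ki.
α = Km,app/Km = 5.38/3.14 = 1.713.
Ki = [I]/(α − 1) = 4.94/0.7134 = 6.92 mM.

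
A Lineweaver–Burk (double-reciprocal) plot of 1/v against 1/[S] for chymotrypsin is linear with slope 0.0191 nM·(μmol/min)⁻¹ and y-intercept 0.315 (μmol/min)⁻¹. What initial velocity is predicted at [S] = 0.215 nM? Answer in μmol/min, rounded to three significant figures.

2.48 μmol/min

The y-intercept is 1/Vmax, so Vmax = 1/0.315 = 3.17 μmol/min.
The slope is Km/Vmax, so Km = 0.0191 × 3.17 = 0.0606 nM.
Then v = 3.17 × 0.215/(0.0606 + 0.215) = 2.48 μmol/min.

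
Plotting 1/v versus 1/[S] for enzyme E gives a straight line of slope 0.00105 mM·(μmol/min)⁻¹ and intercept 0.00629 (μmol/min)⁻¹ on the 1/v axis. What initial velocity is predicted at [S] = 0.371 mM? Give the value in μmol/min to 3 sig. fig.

The y-intercept is 1/Vmax, so Vmax = 1/0.00629 = 159 μmol/min.
The slope is Km/Vmax, so Km = 0.00105 × 159 = 0.167 mM.
Then v = 159 × 0.371/(0.167 + 0.371) = 110 μmol/min.

110 μmol/min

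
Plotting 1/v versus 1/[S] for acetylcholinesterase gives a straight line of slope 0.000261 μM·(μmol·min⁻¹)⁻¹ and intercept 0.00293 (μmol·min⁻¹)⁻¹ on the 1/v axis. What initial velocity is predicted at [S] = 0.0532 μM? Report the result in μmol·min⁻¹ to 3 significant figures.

The y-intercept is 1/Vmax, so Vmax = 1/0.00293 = 341 μmol·min⁻¹.
The slope is Km/Vmax, so Km = 0.000261 × 341 = 0.0891 μM.
Then v = 341 × 0.0532/(0.0891 + 0.0532) = 128 μmol·min⁻¹.

128 μmol·min⁻¹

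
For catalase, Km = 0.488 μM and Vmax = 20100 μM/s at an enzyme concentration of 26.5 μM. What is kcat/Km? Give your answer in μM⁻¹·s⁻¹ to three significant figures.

kcat = Vmax/[E]total = 20100/26.5 = 758 s⁻¹.
kcat/Km = 758/0.488 = 1550 μM⁻¹·s⁻¹.

1550 μM⁻¹·s⁻¹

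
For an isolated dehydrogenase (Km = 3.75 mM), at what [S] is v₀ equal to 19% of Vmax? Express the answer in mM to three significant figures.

0.880 mM

v/Vmax = [S]/(Km+[S]) = 0.19, so [S] = Km·0.19/(1 − 0.19) = 3.75 × 0.2346.
[S] = 0.880 mM.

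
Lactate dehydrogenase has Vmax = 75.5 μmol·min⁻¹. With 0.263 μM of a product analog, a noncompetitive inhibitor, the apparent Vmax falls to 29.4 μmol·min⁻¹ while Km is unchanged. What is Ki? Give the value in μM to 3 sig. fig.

Noncompetitive: Vmax,app = Vmax/α with α = 1 + [I]/Ki.
α = Vmax/Vmax,app = 75.5/29.4 = 2.568.
Since α = 1 + [I]/Ki, [I]/Ki = 2.568 − 1 = 1.568 and Ki = 0.263/1.568 = 0.168 μM.

0.168 μM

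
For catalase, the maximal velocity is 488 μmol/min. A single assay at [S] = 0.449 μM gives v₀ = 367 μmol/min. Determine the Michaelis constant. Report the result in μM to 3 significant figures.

From v = Vmax[S]/(Km+[S]), Km = [S](Vmax − v)/v.
Km = 0.449 × (488 − 367) / 367 = 54.33/367 = 0.148 μM.

0.148 μM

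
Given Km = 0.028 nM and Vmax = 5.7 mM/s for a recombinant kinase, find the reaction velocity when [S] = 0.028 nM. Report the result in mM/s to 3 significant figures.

2.85 mM/s

[S]/(Km+[S]) = 0.028/0.05600 = 0.5000, the fractional saturation.
v = 0.5000 × Vmax = 0.5000 × 5.7 = 2.85 mM/s.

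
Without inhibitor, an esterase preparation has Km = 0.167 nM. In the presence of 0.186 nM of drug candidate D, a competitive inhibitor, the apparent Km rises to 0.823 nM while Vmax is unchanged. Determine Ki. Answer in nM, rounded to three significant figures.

Competitive: Km,app = α·Km with α = 1 + [I]/Ki.
α = Km,app/Km = 0.823/0.167 = 4.928.
Since α = 1 + [I]/Ki, [I]/Ki = 4.928 − 1 = 3.928 and Ki = 0.186/3.928 = 0.0474 nM.

0.0474 nM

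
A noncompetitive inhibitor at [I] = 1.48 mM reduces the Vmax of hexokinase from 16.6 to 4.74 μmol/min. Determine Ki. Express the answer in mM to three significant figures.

Noncompetitive: Vmax,app = Vmax/α with α = 1 + [I]/Ki.
α = Vmax/Vmax,app = 16.6/4.74 = 3.502.
Since α = 1 + [I]/Ki, [I]/Ki = 3.502 − 1 = 2.502 and Ki = 1.48/2.502 = 0.592 mM.

0.592 mM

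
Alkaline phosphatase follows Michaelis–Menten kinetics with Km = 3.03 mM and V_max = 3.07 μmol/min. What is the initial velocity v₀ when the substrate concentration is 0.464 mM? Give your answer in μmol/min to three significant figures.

0.408 μmol/min

[S]/(Km+[S]) = 0.464/3.494 = 0.1328, the fractional saturation.
v = 0.1328 × Vmax = 0.1328 × 3.07 = 0.408 μmol/min.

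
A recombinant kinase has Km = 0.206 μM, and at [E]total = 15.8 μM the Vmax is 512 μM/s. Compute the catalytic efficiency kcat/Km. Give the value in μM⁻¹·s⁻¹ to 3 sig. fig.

kcat = Vmax/[E]total = 512/15.8 = 32.4 s⁻¹.
kcat/Km = 32.4/0.206 = 157 μM⁻¹·s⁻¹.

157 μM⁻¹·s⁻¹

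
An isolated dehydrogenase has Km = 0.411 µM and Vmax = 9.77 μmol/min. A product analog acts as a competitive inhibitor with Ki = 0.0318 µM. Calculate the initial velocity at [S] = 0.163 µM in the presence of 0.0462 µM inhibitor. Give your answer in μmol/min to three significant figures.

With α = 1 + [I]/Ki = 1 + 0.0462/0.0318 = 2.453, the competitive rate law is v = Vmax[S] / (αKm + [S]).
v = 9.77×0.163 / (2.453×0.411 + 0.163) = 1.593/1.171 = 1.36 μmol/min.

1.36 μmol/min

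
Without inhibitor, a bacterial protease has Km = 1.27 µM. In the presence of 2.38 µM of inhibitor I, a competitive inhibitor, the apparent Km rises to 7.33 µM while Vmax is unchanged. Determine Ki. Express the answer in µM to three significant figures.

Competitive: Km,app = α·Km with α = 1 + [I]/Ki.
α = Km,app/Km = 7.33/1.27 = 5.772.
Since α = 1 + [I]/Ki, [I]/Ki = 5.772 − 1 = 4.772 and Ki = 2.38/4.772 = 0.499 µM.

0.499 µM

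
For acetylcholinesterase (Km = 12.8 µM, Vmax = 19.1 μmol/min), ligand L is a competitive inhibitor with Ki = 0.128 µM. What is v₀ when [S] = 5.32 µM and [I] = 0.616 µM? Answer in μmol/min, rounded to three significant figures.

With α = 1 + [I]/Ki = 1 + 0.616/0.128 = 5.812, the competitive rate law is v = Vmax[S] / (αKm + [S]).
v = 19.1×5.32 / (5.812×12.8 + 5.32) = 101.6/79.72 = 1.27 μmol/min.

1.27 μmol/min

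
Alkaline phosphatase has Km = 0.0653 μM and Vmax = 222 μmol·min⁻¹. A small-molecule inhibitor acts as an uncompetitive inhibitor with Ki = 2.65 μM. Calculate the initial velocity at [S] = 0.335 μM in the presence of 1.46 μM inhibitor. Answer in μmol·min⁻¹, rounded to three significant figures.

127 μmol·min⁻¹

α = 1 + [I]/Ki = 1 + 1.46/2.65 = 1.551.
For an uncompetitive inhibitor, both parameters are divided by α, giving Vmax/α and Km/α: Km,app = 0.0421 μM, Vmax,app = 143 μmol·min⁻¹.
v = Vmax,app·[S]/(Km,app + [S]) = 143 × 0.335/(0.0421 + 0.335) = 127 μmol·min⁻¹.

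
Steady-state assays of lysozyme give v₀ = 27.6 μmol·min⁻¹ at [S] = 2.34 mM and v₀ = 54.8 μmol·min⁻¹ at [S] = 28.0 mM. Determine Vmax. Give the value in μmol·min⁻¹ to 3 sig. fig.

From v = Vmax[S]/(Km+[S]), each point gives Vmax = v(Km+[S])/[S].
Equating: 27.6(Km+2.34)/2.34 = 54.8(Km+28.0)/28.0.
11.79·Km + 27.6 = 1.957·Km + 54.8, so (11.79 − 1.957)·Km = 54.8 − 27.6.
Km = 27.20/9.838 = 2.76 mM; then Vmax = 27.6(2.76+2.34)/2.34 = 60.2 μmol·min⁻¹.

60.2 μmol·min⁻¹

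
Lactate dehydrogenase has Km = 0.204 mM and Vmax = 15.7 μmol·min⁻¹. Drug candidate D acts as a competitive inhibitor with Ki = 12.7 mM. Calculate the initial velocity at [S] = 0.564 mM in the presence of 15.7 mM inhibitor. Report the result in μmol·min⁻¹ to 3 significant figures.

8.68 μmol·min⁻¹

α = 1 + [I]/Ki = 1 + 15.7/12.7 = 2.236.
For a competitive inhibitor, Vmax is unchanged and the apparent Km becomes α·Km: Km,app = 0.456 mM, Vmax,app = 15.7 μmol·min⁻¹.
v = Vmax,app·[S]/(Km,app + [S]) = 15.7 × 0.564/(0.456 + 0.564) = 8.68 μmol·min⁻¹.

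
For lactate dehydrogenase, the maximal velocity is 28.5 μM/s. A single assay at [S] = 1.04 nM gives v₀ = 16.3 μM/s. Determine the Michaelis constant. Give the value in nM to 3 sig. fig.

0.778 nM

From v = Vmax[S]/(Km+[S]), Km = [S](Vmax − v)/v.
Km = 1.04 × (28.5 − 16.3) / 16.3 = 12.69/16.3 = 0.778 nM.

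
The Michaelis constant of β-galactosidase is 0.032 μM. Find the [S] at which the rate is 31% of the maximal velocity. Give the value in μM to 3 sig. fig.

v/Vmax = [S]/(Km+[S]) = 0.31, so [S] = Km·0.31/(1 − 0.31) = 0.032 × 0.4493.
[S] = 0.0144 μM.

0.0144 μM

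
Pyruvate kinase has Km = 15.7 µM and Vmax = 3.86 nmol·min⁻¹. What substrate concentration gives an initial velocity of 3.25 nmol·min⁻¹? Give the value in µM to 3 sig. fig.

83.6 µM

The required fractional saturation is v/Vmax = 3.25/3.86 = 0.8420.
Then [S]/(Km+[S]) = 0.8420 ⇒ [S] = 15.7 × 0.8420/(1 − 0.8420) = 83.6 µM.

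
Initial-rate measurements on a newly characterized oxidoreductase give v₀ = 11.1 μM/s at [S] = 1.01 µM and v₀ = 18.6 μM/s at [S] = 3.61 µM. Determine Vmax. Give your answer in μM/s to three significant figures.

25.2 μM/s

From v = Vmax[S]/(Km+[S]), each point gives Vmax = v(Km+[S])/[S].
Equating: 11.1(Km+1.01)/1.01 = 18.6(Km+3.61)/3.61.
10.99·Km + 11.1 = 5.152·Km + 18.6, so (10.99 − 5.152)·Km = 18.6 − 11.1.
Km = 7.500/5.838 = 1.28 µM; then Vmax = 11.1(1.28+1.01)/1.01 = 25.2 μM/s.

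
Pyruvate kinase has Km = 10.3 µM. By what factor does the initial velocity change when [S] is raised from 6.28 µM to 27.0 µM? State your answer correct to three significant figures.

The fractional saturations are [S]/(Km+[S]) = 6.28/16.58 = 0.3788 and 27.0/37.30 = 0.7239.
v₂/v₁ is just their ratio: 0.7239/0.3788 = 1.91.

1.91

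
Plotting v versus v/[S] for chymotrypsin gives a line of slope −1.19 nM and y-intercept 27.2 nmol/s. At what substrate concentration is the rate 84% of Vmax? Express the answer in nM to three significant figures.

The Eadie–Hofstee slope gives Km = 1.19 nM (slope = −Km).
v/Vmax = [S]/(Km+[S]) = 0.84 ⇒ [S] = Km·0.84/(1−0.84) = 1.19 × 5.250 = 6.25 nM.

6.25 nM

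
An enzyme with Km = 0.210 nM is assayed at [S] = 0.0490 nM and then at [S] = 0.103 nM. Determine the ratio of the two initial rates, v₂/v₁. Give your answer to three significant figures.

1.74

The fractional saturations are [S]/(Km+[S]) = 0.0490/0.2590 = 0.1892 and 0.103/0.3130 = 0.3291.
v₂/v₁ is just their ratio: 0.3291/0.1892 = 1.74.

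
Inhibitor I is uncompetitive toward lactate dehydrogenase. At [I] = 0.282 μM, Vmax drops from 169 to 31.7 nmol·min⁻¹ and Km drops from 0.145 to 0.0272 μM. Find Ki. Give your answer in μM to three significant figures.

0.0651 μM

Uncompetitive: Vmax,app = Vmax/α (and Km,app = Km/α) with α = 1 + [I]/Ki.
α = Vmax/Vmax,app = 169/31.7 = 5.331.
Ki = [I]/(α − 1) = 0.282/4.331 = 0.0651 μM.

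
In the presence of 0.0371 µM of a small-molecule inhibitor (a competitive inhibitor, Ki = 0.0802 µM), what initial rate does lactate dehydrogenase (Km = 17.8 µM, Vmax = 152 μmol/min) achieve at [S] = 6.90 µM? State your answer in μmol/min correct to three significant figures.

With α = 1 + [I]/Ki = 1 + 0.0371/0.0802 = 1.463, the competitive rate law is v = Vmax[S] / (αKm + [S]).
v = 152×6.90 / (1.463×17.8 + 6.90) = 1049/32.93 = 31.8 μmol/min.

31.8 μmol/min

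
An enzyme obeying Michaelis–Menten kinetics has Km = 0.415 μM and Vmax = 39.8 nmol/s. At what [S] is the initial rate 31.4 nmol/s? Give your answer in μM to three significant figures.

1.55 μM

The required fractional saturation is v/Vmax = 31.4/39.8 = 0.7889.
Then [S]/(Km+[S]) = 0.7889 ⇒ [S] = 0.415 × 0.7889/(1 − 0.7889) = 1.55 μM.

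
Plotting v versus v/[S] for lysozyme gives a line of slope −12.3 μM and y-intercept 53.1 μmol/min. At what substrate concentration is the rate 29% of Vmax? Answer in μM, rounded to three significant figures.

The Eadie–Hofstee slope gives Km = 12.3 μM (slope = −Km).
v/Vmax = [S]/(Km+[S]) = 0.29 ⇒ [S] = Km·0.29/(1−0.29) = 12.3 × 0.4085 = 5.02 μM.

5.02 μM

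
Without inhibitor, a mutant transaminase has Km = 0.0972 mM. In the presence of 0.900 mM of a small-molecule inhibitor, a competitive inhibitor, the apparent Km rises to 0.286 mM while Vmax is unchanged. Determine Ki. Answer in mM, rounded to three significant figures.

Competitive: Km,app = α·Km with α = 1 + [I]/Ki.
α = Km,app/Km = 0.286/0.0972 = 2.942.
Ki = [I]/(α − 1) = 0.900/1.942 = 0.463 mM.

0.463 mM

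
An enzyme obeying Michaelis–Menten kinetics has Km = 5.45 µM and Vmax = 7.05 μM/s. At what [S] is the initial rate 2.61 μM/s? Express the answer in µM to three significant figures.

Rearranging v = Vmax[S]/(Km+[S]) gives [S] = Km·v/(Vmax − v).
[S] = 5.45 × 2.61 / (7.05 − 2.61) = 14.22/4.440 = 3.20 µM.

3.20 µM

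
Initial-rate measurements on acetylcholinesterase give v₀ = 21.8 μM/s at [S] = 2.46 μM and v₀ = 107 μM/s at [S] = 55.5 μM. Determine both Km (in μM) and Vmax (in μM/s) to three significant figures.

From v = Vmax[S]/(Km+[S]), each point gives Vmax = v(Km+[S])/[S].
Equating: 21.8(Km+2.46)/2.46 = 107(Km+55.5)/55.5.
8.862·Km + 21.8 = 1.928·Km + 107, so (8.862 − 1.928)·Km = 107 − 21.8.
Km = 85.20/6.934 = 12.3 μM; then Vmax = 21.8(12.3+2.46)/2.46 = 131 μM/s.

Km = 12.3 μM; Vmax = 131 μM/s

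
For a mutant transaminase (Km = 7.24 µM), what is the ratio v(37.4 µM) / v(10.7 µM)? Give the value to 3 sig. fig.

1.40

The fractional saturations are [S]/(Km+[S]) = 10.7/17.94 = 0.5964 and 37.4/44.64 = 0.8378.
v₂/v₁ is just their ratio: 0.8378/0.5964 = 1.40.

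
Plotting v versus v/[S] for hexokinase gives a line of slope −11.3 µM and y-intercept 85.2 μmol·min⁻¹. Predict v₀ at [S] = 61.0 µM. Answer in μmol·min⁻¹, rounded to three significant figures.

In the Eadie–Hofstee form v = Vmax − Km·(v/[S]), the slope is −Km and the intercept is Vmax, so Km = 11.3 µM and Vmax = 85.2 μmol·min⁻¹.
v = 85.2 × 61.0/(11.3 + 61.0) = 71.9 μmol·min⁻¹.

71.9 μmol·min⁻¹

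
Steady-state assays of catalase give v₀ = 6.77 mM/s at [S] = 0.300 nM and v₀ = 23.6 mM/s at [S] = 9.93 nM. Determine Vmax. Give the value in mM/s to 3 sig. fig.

From v = Vmax[S]/(Km+[S]), each point gives Vmax = v(Km+[S])/[S].
Equating: 6.77(Km+0.300)/0.300 = 23.6(Km+9.93)/9.93.
22.57·Km + 6.77 = 2.377·Km + 23.6, so (22.57 − 2.377)·Km = 23.6 − 6.77.
Km = 16.83/20.19 = 0.834 nM; then Vmax = 6.77(0.834+0.300)/0.300 = 25.6 mM/s.

25.6 mM/s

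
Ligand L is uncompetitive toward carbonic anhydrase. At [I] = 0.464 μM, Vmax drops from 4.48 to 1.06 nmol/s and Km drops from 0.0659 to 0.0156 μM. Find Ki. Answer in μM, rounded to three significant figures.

0.144 μM

Uncompetitive: Vmax,app = Vmax/α (and Km,app = Km/α) with α = 1 + [I]/Ki.
α = Vmax/Vmax,app = 4.48/1.06 = 4.226.
Ki = [I]/(α − 1) = 0.464/3.226 = 0.144 μM.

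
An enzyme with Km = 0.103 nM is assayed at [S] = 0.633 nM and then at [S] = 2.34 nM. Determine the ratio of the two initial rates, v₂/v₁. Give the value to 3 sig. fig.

Since Vmax cancels, v₂/v₁ = [S]₂(Km+[S]₁) / [S]₁(Km+[S]₂).
= 2.34×(0.103+0.633) / (0.633×(0.103+2.34)) = 1.722/1.546 = 1.11.

1.11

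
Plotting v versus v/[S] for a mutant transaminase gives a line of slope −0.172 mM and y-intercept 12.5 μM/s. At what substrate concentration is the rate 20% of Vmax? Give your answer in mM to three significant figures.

The Eadie–Hofstee slope gives Km = 0.172 mM (slope = −Km).
v/Vmax = [S]/(Km+[S]) = 0.2 ⇒ [S] = Km·0.2/(1−0.2) = 0.172 × 0.2500 = 0.0430 mM.

0.0430 mM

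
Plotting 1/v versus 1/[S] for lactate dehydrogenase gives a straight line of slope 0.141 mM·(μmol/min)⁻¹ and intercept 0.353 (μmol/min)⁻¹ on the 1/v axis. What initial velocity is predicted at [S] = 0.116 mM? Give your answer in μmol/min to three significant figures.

0.638 μmol/min

The y-intercept is 1/Vmax, so Vmax = 1/0.353 = 2.83 μmol/min.
The slope is Km/Vmax, so Km = 0.141 × 2.83 = 0.399 mM.
Then v = 2.83 × 0.116/(0.399 + 0.116) = 0.638 μmol/min.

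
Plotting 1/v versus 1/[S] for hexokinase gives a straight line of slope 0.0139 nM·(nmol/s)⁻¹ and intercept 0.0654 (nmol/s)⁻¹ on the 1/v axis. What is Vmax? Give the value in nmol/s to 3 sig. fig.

The y-intercept of a Lineweaver–Burk plot equals 1/Vmax, so Vmax = 1/0.0654 = 15.3 nmol/s.

15.3 nmol/s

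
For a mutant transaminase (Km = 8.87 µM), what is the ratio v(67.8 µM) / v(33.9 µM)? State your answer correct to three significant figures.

1.12

The fractional saturations are [S]/(Km+[S]) = 33.9/42.77 = 0.7926 and 67.8/76.67 = 0.8843.
v₂/v₁ is just their ratio: 0.8843/0.7926 = 1.12.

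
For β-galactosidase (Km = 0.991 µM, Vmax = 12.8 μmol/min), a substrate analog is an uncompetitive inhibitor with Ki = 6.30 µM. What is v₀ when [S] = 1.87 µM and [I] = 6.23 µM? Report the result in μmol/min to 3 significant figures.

α = 1 + [I]/Ki = 1 + 6.23/6.30 = 1.989.
For an uncompetitive inhibitor, both parameters are divided by α, giving Vmax/α and Km/α: Km,app = 0.498 µM, Vmax,app = 6.44 μmol/min.
v = Vmax,app·[S]/(Km,app + [S]) = 6.44 × 1.87/(0.498 + 1.87) = 5.08 μmol/min.

5.08 μmol/min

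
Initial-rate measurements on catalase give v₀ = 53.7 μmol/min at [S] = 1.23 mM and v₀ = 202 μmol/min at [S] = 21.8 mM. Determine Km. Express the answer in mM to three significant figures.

4.31 mM

From v = Vmax[S]/(Km+[S]), each point gives Vmax = v(Km+[S])/[S].
Equating: 53.7(Km+1.23)/1.23 = 202(Km+21.8)/21.8.
43.66·Km + 53.7 = 9.266·Km + 202, so (43.66 − 9.266)·Km = 202 − 53.7.
Km = 148.3/34.39 = 4.31 mM; then Vmax = 53.7(4.31+1.23)/1.23 = 242 μmol/min.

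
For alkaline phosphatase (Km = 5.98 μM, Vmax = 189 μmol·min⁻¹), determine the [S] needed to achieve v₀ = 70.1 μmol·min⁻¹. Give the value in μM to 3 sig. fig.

Rearranging v = Vmax[S]/(Km+[S]) gives [S] = Km·v/(Vmax − v).
[S] = 5.98 × 70.1 / (189 − 70.1) = 419.2/118.9 = 3.53 μM.

3.53 μM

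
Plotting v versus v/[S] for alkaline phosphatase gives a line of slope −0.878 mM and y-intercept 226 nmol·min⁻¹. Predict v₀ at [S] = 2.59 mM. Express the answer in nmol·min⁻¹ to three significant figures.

169 nmol·min⁻¹

In the Eadie–Hofstee form v = Vmax − Km·(v/[S]), the slope is −Km and the intercept is Vmax, so Km = 0.878 mM and Vmax = 226 nmol·min⁻¹.
v = 226 × 2.59/(0.878 + 2.59) = 169 nmol·min⁻¹.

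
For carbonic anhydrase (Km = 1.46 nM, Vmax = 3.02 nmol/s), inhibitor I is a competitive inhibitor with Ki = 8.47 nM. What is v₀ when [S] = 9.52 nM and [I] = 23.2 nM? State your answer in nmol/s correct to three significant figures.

α = 1 + [I]/Ki = 1 + 23.2/8.47 = 3.739.
For a competitive inhibitor, Vmax is unchanged and the apparent Km becomes α·Km: Km,app = 5.46 nM, Vmax,app = 3.02 nmol/s.
v = Vmax,app·[S]/(Km,app + [S]) = 3.02 × 9.52/(5.46 + 9.52) = 1.92 nmol/s.

1.92 nmol/s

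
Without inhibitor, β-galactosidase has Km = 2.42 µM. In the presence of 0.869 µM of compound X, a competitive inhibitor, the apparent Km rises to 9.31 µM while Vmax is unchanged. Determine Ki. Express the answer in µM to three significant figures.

Competitive: Km,app = α·Km with α = 1 + [I]/Ki.
α = Km,app/Km = 9.31/2.42 = 3.847.
Ki = [I]/(α − 1) = 0.869/2.847 = 0.305 µM.

0.305 µM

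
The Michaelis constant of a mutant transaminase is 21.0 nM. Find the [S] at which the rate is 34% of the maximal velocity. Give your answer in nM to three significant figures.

v/Vmax = [S]/(Km+[S]) = 0.34, so [S] = Km·0.34/(1 − 0.34) = 21.0 × 0.5152.
[S] = 10.8 nM.

10.8 nM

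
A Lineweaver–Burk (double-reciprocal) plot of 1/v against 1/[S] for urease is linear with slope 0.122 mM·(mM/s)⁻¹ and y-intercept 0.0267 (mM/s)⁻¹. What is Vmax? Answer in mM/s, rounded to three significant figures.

37.5 mM/s

The y-intercept of a Lineweaver–Burk plot equals 1/Vmax, so Vmax = 1/0.0267 = 37.5 mM/s.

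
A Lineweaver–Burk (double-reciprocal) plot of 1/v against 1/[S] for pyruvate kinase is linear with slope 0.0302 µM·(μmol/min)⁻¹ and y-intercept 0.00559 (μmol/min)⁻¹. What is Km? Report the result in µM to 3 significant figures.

y-intercept = 1/Vmax ⇒ Vmax = 179 μmol/min; slope = Km/Vmax ⇒ Km = slope × Vmax.
Km = 0.0302 × 179 = 5.40 µM.

5.40 µM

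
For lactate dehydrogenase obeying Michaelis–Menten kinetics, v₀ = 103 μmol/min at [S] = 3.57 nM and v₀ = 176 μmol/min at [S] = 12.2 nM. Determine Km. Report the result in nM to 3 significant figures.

From v = Vmax[S]/(Km+[S]), each point gives Vmax = v(Km+[S])/[S].
Equating: 103(Km+3.57)/3.57 = 176(Km+12.2)/12.2.
28.85·Km + 103 = 14.43·Km + 176, so (28.85 − 14.43)·Km = 176 − 103.
Km = 73.00/14.43 = 5.06 nM; then Vmax = 103(5.06+3.57)/3.57 = 249 μmol/min.

5.06 nM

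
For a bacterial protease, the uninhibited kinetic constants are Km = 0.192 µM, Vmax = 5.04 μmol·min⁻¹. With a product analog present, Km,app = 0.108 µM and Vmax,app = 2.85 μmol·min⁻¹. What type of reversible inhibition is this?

Both Km and Vmax decrease by the same factor (~1.77-fold) — characteristic of uncompetitive inhibition.

uncompetitive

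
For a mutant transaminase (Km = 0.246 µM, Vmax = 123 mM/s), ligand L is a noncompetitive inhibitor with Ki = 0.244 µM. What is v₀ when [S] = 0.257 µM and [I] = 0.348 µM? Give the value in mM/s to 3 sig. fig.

25.9 mM/s

With α = 1 + [I]/Ki = 1 + 0.348/0.244 = 2.426, the noncompetitive rate law is v = (Vmax/α)·[S] / (Km + [S]).
v = (123/2.426)×0.257 / (0.246 + 0.257) = 13.03/0.5030 = 25.9 mM/s.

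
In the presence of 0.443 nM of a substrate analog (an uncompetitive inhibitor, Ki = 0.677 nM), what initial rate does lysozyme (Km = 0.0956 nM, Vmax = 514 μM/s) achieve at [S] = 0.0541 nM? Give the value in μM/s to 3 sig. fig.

With α = 1 + [I]/Ki = 1 + 0.443/0.677 = 1.654, the uncompetitive rate law is v = (Vmax/α)·[S] / (Km/α + [S]).
v = (514/1.654)×0.0541 / (0.0956/1.654 + 0.0541) = 16.81/0.1119 = 150 μM/s.

150 μM/s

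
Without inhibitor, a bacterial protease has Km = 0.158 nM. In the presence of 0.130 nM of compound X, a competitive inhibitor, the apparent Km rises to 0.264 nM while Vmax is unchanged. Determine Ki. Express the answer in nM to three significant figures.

Competitive: Km,app = α·Km with α = 1 + [I]/Ki.
α = Km,app/Km = 0.264/0.158 = 1.671.
Since α = 1 + [I]/Ki, [I]/Ki = 1.671 − 1 = 0.6709 and Ki = 0.130/0.6709 = 0.194 nM.

0.194 nM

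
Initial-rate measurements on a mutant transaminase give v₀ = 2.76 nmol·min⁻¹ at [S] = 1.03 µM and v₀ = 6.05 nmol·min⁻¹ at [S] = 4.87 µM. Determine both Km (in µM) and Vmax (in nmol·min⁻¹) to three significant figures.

In reciprocal form, 1/v = (Km/Vmax)·(1/[S]) + 1/Vmax. The two points give (1/[S], 1/v) = (0.9709, 0.3623) and (0.2053, 0.1653).
Slope = (0.3623 − 0.1653)/(0.9709 − 0.2053) = 0.2574; intercept = 0.3623 − 0.2574×0.9709 = 0.1124.
Vmax = 1/intercept = 8.89 nmol·min⁻¹; Km = slope × Vmax = 0.2574 × 8.89 = 2.29 µM.

Km = 2.29 µM; Vmax = 8.89 nmol·min⁻¹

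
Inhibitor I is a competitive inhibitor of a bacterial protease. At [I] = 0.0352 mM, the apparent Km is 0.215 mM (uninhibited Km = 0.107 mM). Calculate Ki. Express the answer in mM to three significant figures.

0.0349 mM

Competitive: Km,app = α·Km with α = 1 + [I]/Ki.
α = Km,app/Km = 0.215/0.107 = 2.009.
Ki = [I]/(α − 1) = 0.0352/1.009 = 0.0349 mM.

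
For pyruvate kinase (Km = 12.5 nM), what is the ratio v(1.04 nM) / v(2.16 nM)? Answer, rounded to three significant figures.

0.521

The fractional saturations are [S]/(Km+[S]) = 2.16/14.66 = 0.1473 and 1.04/13.54 = 0.07681.
v₂/v₁ is just their ratio: 0.07681/0.1473 = 0.521.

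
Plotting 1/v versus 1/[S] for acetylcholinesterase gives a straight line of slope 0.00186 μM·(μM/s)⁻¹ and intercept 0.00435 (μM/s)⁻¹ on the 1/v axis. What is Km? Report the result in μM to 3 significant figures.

y-intercept = 1/Vmax ⇒ Vmax = 230 μM/s; slope = Km/Vmax ⇒ Km = slope × Vmax.
Km = 0.00186 × 230 = 0.428 μM.

0.428 μM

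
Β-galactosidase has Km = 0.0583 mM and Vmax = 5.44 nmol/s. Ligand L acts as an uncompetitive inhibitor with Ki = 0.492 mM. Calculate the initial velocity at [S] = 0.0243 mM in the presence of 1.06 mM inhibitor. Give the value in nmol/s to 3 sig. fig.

With α = 1 + [I]/Ki = 1 + 1.06/0.492 = 3.154, the uncompetitive rate law is v = (Vmax/α)·[S] / (Km/α + [S]).
v = (5.44/3.154)×0.0243 / (0.0583/3.154 + 0.0243) = 0.04191/0.04278 = 0.980 nmol/s.

0.980 nmol/s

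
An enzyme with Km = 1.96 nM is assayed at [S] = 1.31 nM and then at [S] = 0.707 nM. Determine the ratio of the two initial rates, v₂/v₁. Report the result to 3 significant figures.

0.662

Since Vmax cancels, v₂/v₁ = [S]₂(Km+[S]₁) / [S]₁(Km+[S]₂).
= 0.707×(1.96+1.31) / (1.31×(1.96+0.707)) = 2.312/3.494 = 0.662.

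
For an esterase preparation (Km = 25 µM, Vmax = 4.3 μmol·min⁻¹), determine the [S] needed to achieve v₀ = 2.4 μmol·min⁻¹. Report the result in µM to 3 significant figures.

31.6 µM

The required fractional saturation is v/Vmax = 2.4/4.3 = 0.5581.
Then [S]/(Km+[S]) = 0.5581 ⇒ [S] = 25 × 0.5581/(1 − 0.5581) = 31.6 µM.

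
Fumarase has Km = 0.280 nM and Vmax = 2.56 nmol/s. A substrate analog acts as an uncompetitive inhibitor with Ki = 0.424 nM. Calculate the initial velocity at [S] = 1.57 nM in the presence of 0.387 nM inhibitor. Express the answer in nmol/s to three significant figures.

α = 1 + [I]/Ki = 1 + 0.387/0.424 = 1.913.
For an uncompetitive inhibitor, both parameters are divided by α, giving Vmax/α and Km/α: Km,app = 0.146 nM, Vmax,app = 1.34 nmol/s.
v = Vmax,app·[S]/(Km,app + [S]) = 1.34 × 1.57/(0.146 + 1.57) = 1.22 nmol/s.

1.22 nmol/s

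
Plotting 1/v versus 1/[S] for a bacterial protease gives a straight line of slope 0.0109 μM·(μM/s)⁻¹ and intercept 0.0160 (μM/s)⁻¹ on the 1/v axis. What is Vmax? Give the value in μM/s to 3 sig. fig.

The y-intercept of a Lineweaver–Burk plot equals 1/Vmax, so Vmax = 1/0.0160 = 62.5 μM/s.

62.5 μM/s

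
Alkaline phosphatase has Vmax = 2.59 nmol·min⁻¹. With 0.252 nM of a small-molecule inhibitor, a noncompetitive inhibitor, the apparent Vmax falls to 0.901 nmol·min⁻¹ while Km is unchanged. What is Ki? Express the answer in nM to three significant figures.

Noncompetitive: Vmax,app = Vmax/α with α = 1 + [I]/Ki.
α = Vmax/Vmax,app = 2.59/0.901 = 2.875.
Since α = 1 + [I]/Ki, [I]/Ki = 2.875 − 1 = 1.875 and Ki = 0.252/1.875 = 0.134 nM.

0.134 nM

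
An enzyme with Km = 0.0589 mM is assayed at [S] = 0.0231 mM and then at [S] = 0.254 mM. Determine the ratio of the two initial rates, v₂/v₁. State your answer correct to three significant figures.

Since Vmax cancels, v₂/v₁ = [S]₂(Km+[S]₁) / [S]₁(Km+[S]₂).
= 0.254×(0.0589+0.0231) / (0.0231×(0.0589+0.254)) = 0.02083/0.007228 = 2.88.

2.88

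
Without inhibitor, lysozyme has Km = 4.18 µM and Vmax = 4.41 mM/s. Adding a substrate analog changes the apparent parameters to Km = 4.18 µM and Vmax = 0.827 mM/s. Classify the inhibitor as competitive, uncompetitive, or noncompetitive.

noncompetitive

Vmax decreases (4.41 → 0.827 mM/s) while Km is unchanged — pure noncompetitive inhibition.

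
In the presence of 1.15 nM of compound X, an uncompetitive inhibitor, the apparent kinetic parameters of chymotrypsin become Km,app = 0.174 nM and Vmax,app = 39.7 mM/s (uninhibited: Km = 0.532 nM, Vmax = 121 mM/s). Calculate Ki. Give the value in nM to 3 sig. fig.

0.562 nM

Uncompetitive: Vmax,app = Vmax/α (and Km,app = Km/α) with α = 1 + [I]/Ki.
α = Vmax/Vmax,app = 121/39.7 = 3.048.
Since α = 1 + [I]/Ki, [I]/Ki = 3.048 − 1 = 2.048 and Ki = 1.15/2.048 = 0.562 nM.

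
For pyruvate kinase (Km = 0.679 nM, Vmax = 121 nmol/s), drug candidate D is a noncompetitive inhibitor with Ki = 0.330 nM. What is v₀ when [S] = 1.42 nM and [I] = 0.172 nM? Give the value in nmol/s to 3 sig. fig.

53.8 nmol/s

α = 1 + [I]/Ki = 1 + 0.172/0.330 = 1.521.
For a noncompetitive inhibitor, Vmax is reduced to Vmax/α while Km is unchanged: Km,app = 0.679 nM, Vmax,app = 79.5 nmol/s.
v = Vmax,app·[S]/(Km,app + [S]) = 79.5 × 1.42/(0.679 + 1.42) = 53.8 nmol/s.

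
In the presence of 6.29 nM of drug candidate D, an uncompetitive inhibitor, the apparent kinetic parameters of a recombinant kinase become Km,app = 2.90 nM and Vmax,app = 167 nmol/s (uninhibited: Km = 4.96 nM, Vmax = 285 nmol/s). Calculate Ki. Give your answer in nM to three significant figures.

Uncompetitive: Vmax,app = Vmax/α (and Km,app = Km/α) with α = 1 + [I]/Ki.
α = Vmax/Vmax,app = 285/167 = 1.707.
Since α = 1 + [I]/Ki, [I]/Ki = 1.707 − 1 = 0.7066 and Ki = 6.29/0.7066 = 8.90 nM.

8.90 nM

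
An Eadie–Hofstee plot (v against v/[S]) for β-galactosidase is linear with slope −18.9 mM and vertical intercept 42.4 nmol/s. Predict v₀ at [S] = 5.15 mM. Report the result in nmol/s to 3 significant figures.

In the Eadie–Hofstee form v = Vmax − Km·(v/[S]), the slope is −Km and the intercept is Vmax, so Km = 18.9 mM and Vmax = 42.4 nmol/s.
v = 42.4 × 5.15/(18.9 + 5.15) = 9.08 nmol/s.

9.08 nmol/s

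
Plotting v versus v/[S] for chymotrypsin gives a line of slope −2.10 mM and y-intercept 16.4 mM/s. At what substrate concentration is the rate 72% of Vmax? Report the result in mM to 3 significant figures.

5.40 mM

The Eadie–Hofstee slope gives Km = 2.10 mM (slope = −Km).
v/Vmax = [S]/(Km+[S]) = 0.72 ⇒ [S] = Km·0.72/(1−0.72) = 2.10 × 2.571 = 5.40 mM.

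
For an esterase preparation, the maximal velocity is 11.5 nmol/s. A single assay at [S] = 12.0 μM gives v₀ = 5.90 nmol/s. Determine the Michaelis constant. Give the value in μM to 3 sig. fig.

11.4 μM

v/Vmax = 5.90/11.5 = 0.5130 = [S]/(Km+[S]).
So Km + [S] = [S]/0.5130 = 23.39 μM, giving Km = 23.39 − 12.0 = 11.4 μM.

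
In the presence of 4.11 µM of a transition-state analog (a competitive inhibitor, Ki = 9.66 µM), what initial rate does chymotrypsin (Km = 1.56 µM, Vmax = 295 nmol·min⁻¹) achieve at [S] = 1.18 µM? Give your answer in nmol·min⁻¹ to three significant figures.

With α = 1 + [I]/Ki = 1 + 4.11/9.66 = 1.425, the competitive rate law is v = Vmax[S] / (αKm + [S]).
v = 295×1.18 / (1.425×1.56 + 1.18) = 348.1/3.404 = 102 nmol·min⁻¹.

102 nmol·min⁻¹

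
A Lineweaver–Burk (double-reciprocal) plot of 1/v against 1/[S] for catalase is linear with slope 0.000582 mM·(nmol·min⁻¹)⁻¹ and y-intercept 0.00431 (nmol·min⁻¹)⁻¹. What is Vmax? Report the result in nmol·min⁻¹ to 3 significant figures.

The y-intercept of a Lineweaver–Burk plot equals 1/Vmax, so Vmax = 1/0.00431 = 232 nmol·min⁻¹.

232 nmol·min⁻¹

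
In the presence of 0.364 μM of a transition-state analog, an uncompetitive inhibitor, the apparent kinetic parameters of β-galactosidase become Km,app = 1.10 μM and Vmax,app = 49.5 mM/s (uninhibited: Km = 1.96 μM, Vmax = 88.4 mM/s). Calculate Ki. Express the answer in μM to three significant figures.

Uncompetitive: Vmax,app = Vmax/α (and Km,app = Km/α) with α = 1 + [I]/Ki.
α = Vmax/Vmax,app = 88.4/49.5 = 1.786.
Since α = 1 + [I]/Ki, [I]/Ki = 1.786 − 1 = 0.7859 and Ki = 0.364/0.7859 = 0.463 μM.

0.463 μM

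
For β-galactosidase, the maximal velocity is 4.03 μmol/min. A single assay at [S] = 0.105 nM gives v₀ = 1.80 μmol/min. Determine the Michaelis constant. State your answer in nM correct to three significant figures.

From v = Vmax[S]/(Km+[S]), Km = [S](Vmax − v)/v.
Km = 0.105 × (4.03 − 1.80) / 1.80 = 0.2342/1.80 = 0.130 nM.

0.130 nM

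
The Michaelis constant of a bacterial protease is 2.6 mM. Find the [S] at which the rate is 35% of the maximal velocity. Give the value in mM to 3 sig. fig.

v/Vmax = [S]/(Km+[S]) = 0.35, so [S] = Km·0.35/(1 − 0.35) = 2.6 × 0.5385.
[S] = 1.40 mM.

1.40 mM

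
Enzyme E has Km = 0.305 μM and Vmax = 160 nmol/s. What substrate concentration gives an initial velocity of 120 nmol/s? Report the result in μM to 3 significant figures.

The required fractional saturation is v/Vmax = 120/160 = 0.7500.
Then [S]/(Km+[S]) = 0.7500 ⇒ [S] = 0.305 × 0.7500/(1 − 0.7500) = 0.915 μM.

0.915 μM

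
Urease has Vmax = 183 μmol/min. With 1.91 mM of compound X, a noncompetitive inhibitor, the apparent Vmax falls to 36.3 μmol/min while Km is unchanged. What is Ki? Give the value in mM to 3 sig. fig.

Noncompetitive: Vmax,app = Vmax/α with α = 1 + [I]/Ki.
α = Vmax/Vmax,app = 183/36.3 = 5.041.
Ki = [I]/(α − 1) = 1.91/4.041 = 0.473 mM.

0.473 mM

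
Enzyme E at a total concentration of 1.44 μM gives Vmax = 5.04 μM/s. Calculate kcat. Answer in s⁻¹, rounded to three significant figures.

3.50 s⁻¹

kcat = Vmax/[E]total = 5.04 μM/s / 1.44 μM = 3.50 s⁻¹.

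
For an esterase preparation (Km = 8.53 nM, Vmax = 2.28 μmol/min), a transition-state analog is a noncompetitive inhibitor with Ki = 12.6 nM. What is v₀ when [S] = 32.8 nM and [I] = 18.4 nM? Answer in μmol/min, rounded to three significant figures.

0.735 μmol/min

With α = 1 + [I]/Ki = 1 + 18.4/12.6 = 2.460, the noncompetitive rate law is v = (Vmax/α)·[S] / (Km + [S]).
v = (2.28/2.460)×32.8 / (8.53 + 32.8) = 30.40/41.33 = 0.735 μmol/min.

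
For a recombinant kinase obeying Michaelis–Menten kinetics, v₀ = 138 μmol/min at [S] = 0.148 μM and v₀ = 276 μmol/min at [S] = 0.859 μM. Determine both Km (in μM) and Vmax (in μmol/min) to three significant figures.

Km = 0.226 μM; Vmax = 349 μmol/min

From v = Vmax[S]/(Km+[S]), each point gives Vmax = v(Km+[S])/[S].
Equating: 138(Km+0.148)/0.148 = 276(Km+0.859)/0.859.
932.4·Km + 138 = 321.3·Km + 276, so (932.4 − 321.3)·Km = 276 − 138.
Km = 138.0/611.1 = 0.226 μM; then Vmax = 138(0.226+0.148)/0.148 = 349 μmol/min.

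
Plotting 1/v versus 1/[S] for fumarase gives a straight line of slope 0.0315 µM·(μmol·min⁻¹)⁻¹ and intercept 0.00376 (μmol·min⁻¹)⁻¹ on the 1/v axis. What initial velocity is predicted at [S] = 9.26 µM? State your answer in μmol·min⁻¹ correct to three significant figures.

140 μmol·min⁻¹

The y-intercept is 1/Vmax, so Vmax = 1/0.00376 = 266 μmol·min⁻¹.
The slope is Km/Vmax, so Km = 0.0315 × 266 = 8.38 µM.
Then v = 266 × 9.26/(8.38 + 9.26) = 140 μmol·min⁻¹.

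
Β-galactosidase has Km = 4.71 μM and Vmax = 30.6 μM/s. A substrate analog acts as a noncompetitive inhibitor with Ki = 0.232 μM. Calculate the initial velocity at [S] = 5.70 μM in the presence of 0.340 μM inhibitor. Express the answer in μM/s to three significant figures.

α = 1 + [I]/Ki = 1 + 0.340/0.232 = 2.466.
For a noncompetitive inhibitor, Vmax is reduced to Vmax/α while Km is unchanged: Km,app = 4.71 μM, Vmax,app = 12.4 μM/s.
v = Vmax,app·[S]/(Km,app + [S]) = 12.4 × 5.70/(4.71 + 5.70) = 6.80 μM/s.

6.80 μM/s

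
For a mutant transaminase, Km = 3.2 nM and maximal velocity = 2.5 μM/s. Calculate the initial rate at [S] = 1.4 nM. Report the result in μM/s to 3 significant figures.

[S]/(Km+[S]) = 1.4/4.600 = 0.3043, the fractional saturation.
v = 0.3043 × Vmax = 0.3043 × 2.5 = 0.761 μM/s.

0.761 μM/s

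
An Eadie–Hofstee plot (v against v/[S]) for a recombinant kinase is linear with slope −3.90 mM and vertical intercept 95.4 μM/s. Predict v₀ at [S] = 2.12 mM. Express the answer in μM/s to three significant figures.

In the Eadie–Hofstee form v = Vmax − Km·(v/[S]), the slope is −Km and the intercept is Vmax, so Km = 3.90 mM and Vmax = 95.4 μM/s.
v = 95.4 × 2.12/(3.90 + 2.12) = 33.6 μM/s.

33.6 μM/s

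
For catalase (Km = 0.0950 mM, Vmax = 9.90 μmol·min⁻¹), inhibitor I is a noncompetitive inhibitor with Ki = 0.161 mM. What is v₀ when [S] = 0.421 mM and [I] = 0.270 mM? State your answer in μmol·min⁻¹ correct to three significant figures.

With α = 1 + [I]/Ki = 1 + 0.270/0.161 = 2.677, the noncompetitive rate law is v = (Vmax/α)·[S] / (Km + [S]).
v = (9.90/2.677)×0.421 / (0.0950 + 0.421) = 1.557/0.5160 = 3.02 μmol·min⁻¹.

3.02 μmol·min⁻¹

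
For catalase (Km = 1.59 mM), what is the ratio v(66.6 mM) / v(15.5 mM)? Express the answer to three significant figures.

Since Vmax cancels, v₂/v₁ = [S]₂(Km+[S]₁) / [S]₁(Km+[S]₂).
= 66.6×(1.59+15.5) / (15.5×(1.59+66.6)) = 1138/1057 = 1.08.

1.08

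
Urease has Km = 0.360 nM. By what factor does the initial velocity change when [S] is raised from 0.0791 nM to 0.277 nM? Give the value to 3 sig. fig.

2.41

The fractional saturations are [S]/(Km+[S]) = 0.0791/0.4391 = 0.1801 and 0.277/0.6370 = 0.4349.
v₂/v₁ is just their ratio: 0.4349/0.1801 = 2.41.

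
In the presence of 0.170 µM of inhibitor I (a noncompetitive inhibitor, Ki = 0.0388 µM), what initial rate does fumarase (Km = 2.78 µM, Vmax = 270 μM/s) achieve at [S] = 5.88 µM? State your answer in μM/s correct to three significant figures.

α = 1 + [I]/Ki = 1 + 0.170/0.0388 = 5.381.
For a noncompetitive inhibitor, Vmax is reduced to Vmax/α while Km is unchanged: Km,app = 2.78 µM, Vmax,app = 50.2 μM/s.
v = Vmax,app·[S]/(Km,app + [S]) = 50.2 × 5.88/(2.78 + 5.88) = 34.1 μM/s.

34.1 μM/s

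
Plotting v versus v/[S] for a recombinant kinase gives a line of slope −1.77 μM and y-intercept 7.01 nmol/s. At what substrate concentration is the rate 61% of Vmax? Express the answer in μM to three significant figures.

2.77 μM

The Eadie–Hofstee slope gives Km = 1.77 μM (slope = −Km).
v/Vmax = [S]/(Km+[S]) = 0.61 ⇒ [S] = Km·0.61/(1−0.61) = 1.77 × 1.564 = 2.77 μM.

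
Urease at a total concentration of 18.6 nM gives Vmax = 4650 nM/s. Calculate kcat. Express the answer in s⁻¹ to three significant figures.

kcat = Vmax/[E]total = 4650 nM/s / 18.6 nM = 250 s⁻¹.

250 s⁻¹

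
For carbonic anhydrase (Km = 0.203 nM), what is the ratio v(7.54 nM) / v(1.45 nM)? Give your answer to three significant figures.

1.11

Since Vmax cancels, v₂/v₁ = [S]₂(Km+[S]₁) / [S]₁(Km+[S]₂).
= 7.54×(0.203+1.45) / (1.45×(0.203+7.54)) = 12.46/11.23 = 1.11.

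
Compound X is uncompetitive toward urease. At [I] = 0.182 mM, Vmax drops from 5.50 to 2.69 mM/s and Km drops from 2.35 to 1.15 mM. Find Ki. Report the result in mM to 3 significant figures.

Uncompetitive: Vmax,app = Vmax/α (and Km,app = Km/α) with α = 1 + [I]/Ki.
α = Vmax/Vmax,app = 5.50/2.69 = 2.045.
Ki = [I]/(α − 1) = 0.182/1.045 = 0.174 mM.

0.174 mM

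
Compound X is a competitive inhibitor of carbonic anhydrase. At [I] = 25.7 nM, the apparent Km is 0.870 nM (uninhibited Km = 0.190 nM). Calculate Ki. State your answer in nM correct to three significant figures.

7.18 nM

Competitive: Km,app = α·Km with α = 1 + [I]/Ki.
α = Km,app/Km = 0.870/0.190 = 4.579.
Since α = 1 + [I]/Ki, [I]/Ki = 4.579 − 1 = 3.579 and Ki = 25.7/3.579 = 7.18 nM.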